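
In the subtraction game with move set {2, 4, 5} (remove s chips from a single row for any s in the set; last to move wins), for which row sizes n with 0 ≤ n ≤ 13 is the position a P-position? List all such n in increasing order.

Grundy values for subtraction set {2, 4, 5}:
g(0) = mex{} = 0
g(1) = mex{} = 0
g(2) = mex{0} = 1
g(3) = mex{0} = 1
g(4) = mex{0,1} = 2
g(5) = mex{0,1} = 2
g(6) = mex{0,1,2} = 3
g(7) = mex{1,2} = 0
g(8) = mex{1,2,3} = 0
g(9) = mex{0,2} = 1
g(10) = mex{0,2,3} = 1
g(11) = mex{0,1,3} = 2
g(12) = mex{0,1} = 2
g(13) = mex{0,1,2} = 3
The P-positions (g = 0) in 0..13 are 0, 1, 7, 8.

0, 1, 7, 8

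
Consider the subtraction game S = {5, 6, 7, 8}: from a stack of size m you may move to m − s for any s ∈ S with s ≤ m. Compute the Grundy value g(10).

2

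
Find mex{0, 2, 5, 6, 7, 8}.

1

0 is in the set but 1 is not, so the mex is 1.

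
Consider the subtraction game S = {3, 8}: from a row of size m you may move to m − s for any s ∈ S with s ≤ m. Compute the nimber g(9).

1

Compute g(0), g(1), … for moves {3, 8}:
k:     0  1  2  3  4  5  6  7  8  9
g(k):  0  0  0  1  1  1  0  0  2  1
So g(9) = 1.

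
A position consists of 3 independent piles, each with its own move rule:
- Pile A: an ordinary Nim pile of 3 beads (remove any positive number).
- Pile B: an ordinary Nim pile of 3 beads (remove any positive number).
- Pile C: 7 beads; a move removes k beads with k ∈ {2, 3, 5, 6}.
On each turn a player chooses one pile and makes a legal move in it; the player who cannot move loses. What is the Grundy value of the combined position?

Pile A is a plain Nim pile of size 3, so its Grundy value is 3.
Pile B is a plain Nim pile of size 3, so its Grundy value is 3.
For pile C, compute g(0), g(1), … with moves {2, 3, 5, 6}:
g(0) = mex{} = 0
g(1) = mex{} = 0
g(2) = mex{0} = 1
g(3) = mex{0} = 1
g(4) = mex{0,1} = 2
g(5) = mex{0,1} = 2
g(6) = mex{0,1,2} = 3
g(7) = mex{0,1,2} = 3
So g(7) = 3.
The value of a disjunctive sum is the nim-sum of the parts.
Combined value = 3 XOR 3 XOR 3 = 3.

3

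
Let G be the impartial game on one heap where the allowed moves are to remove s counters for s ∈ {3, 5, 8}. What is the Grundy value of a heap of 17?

2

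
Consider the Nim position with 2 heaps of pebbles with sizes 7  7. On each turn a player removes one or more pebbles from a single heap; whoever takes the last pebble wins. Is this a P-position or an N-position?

P-position

Nim-sum: 7 XOR 7 = 0.
The nim-sum is 0, so this is a P-position: the player to move is in a losing position under optimal play.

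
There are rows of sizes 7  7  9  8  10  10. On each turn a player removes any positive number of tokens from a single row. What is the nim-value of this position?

1

Write each in binary and XOR column by column:
  0111  (7)
  0111  (7)
  1001  (9)
  1000  (8)
  1010  (10)
  1010  (10)
  ----
  0001  (1)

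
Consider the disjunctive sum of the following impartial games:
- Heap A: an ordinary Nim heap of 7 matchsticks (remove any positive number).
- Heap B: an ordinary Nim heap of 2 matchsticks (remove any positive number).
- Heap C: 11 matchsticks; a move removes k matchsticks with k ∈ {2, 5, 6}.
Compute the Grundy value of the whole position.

5

Heap A is a plain Nim heap of size 7, so its Grundy value is 7.
Heap B is a plain Nim heap of size 2, so its Grundy value is 2.
Build the Grundy sequence for heap C with g(k) = mex{g(k−s) : s ∈ {2, 5, 6}, s ≤ k}:
k:     0  1  2  3  4  5  6  7  8  9 10 11
g(k):  0  0  1  1  0  2  1  3  0  2  1  0
So g(11) = 0.
The value of a disjunctive sum is the nim-sum of the parts.
Combined value = 7 XOR 2 XOR 0 = 5.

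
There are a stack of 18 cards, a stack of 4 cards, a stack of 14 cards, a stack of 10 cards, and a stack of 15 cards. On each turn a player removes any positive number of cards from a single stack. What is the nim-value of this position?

29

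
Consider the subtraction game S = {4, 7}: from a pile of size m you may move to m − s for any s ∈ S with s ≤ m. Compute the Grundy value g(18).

Compute g(0), g(1), … for moves {4, 7}:
k:     0  1  2  3  4  5  6  7  8  9 10 11 12 13 14 15 16 17 18
g(k):  0  0  0  0  1  1  1  1  2  2  2  0  0  0  0  1  1  1  1
So g(18) = 1.

1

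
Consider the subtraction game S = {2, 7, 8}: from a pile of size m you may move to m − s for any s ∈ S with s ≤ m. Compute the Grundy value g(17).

1

Compute g(0), g(1), … for moves {2, 7, 8}:
k:     0  1  2  3  4  5  6  7  8  9 10 11 12 13 14 15 16 17
g(k):  0  0  1  1  0  0  1  1  2  2  0  3  1  2  0  0  1  1
So g(17) = 1.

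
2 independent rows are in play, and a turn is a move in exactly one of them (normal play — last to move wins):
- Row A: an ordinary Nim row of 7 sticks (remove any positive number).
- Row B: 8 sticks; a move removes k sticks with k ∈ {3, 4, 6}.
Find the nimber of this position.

5

Row A is a plain Nim row of size 7, so its Grundy value is 7.
For row B, compute g(0), g(1), … with moves {3, 4, 6}:
k:     0  1  2  3  4  5  6  7  8
g(k):  0  0  0  1  1  1  2  2  2
So g(8) = 2.
By the Sprague-Grundy theorem, the Grundy value of a sum of independent games is the XOR of the component values.
Combined value = 7 ⊕ 2 = 5.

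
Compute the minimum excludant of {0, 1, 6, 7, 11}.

2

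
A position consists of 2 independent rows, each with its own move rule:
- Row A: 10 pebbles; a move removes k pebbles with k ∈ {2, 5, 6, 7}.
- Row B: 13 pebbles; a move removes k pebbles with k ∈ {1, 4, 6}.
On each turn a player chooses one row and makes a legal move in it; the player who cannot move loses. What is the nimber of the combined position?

2

For row A, compute g(0), g(1), … with moves {2, 5, 6, 7}:
g(0) = mex{} = 0
g(1) = mex{} = 0
g(2) = mex{0} = 1
g(3) = mex{0} = 1
g(4) = mex{1} = 0
g(5) = mex{0,1} = 2
g(6) = mex{0} = 1
g(7) = mex{0,1,2} = 3
g(8) = mex{0,1} = 2
g(9) = mex{0,1,3} = 2
g(10) = mex{0,1,2} = 3
So g(10) = 3.
Grundy values for row B (subtraction set {1, 4, 6}):
k:     0  1  2  3  4  5  6  7  8  9 10 11 12 13
g(k):  0  1  0  1  2  0  1  0  1  2  0  1  0  1
So g(13) = 1.
The value of a disjunctive sum is the nim-sum of the parts.
Combined value = 3 ⊕ 1 = 2.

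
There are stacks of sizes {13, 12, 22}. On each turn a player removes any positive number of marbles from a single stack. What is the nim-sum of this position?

23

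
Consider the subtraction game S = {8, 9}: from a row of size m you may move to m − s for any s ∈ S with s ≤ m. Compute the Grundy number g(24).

0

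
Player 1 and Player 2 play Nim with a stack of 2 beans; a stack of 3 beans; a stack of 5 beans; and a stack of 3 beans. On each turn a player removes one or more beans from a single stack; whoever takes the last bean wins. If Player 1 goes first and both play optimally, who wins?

Player 1 wins

Write each in binary and XOR column by column:
  010  (2)
  011  (3)
  101  (5)
  011  (3)
  ---
  111  (7)
The nim-sum is 7 ≠ 0, so this is an N-position: the player to move can win; Player 1 has a winning move.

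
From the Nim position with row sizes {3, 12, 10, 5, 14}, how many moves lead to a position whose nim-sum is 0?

Compute the nim-sum pairwise:
3 ⊕ 12 = 15
15 ⊕ 10 = 5
5 ⊕ 5 = 0
0 ⊕ 14 = 14
The overall nim-sum is X = 14. A row of size p has a winning move iff p XOR X < p (reduce it to p XOR X).
  3: 3 XOR 14 = 13 ≥ 3 — no move.
  12: 12 XOR 14 = 2 < 12 — winning move (to 2).
  10: 10 XOR 14 = 4 < 10 — winning move (to 4).
  5: 5 XOR 14 = 11 ≥ 5 — no move.
  14: 14 XOR 14 = 0 < 14 — winning move (to 0).
That gives 3 winning moves.

3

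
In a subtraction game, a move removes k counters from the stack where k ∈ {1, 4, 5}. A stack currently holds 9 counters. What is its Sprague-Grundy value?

1

Build the Grundy sequence with g(k) = mex{g(k−s) : s ∈ {1, 4, 5}, s ≤ k}:
g(0) = mex{} = 0
g(1) = mex{0} = 1
g(2) = mex{1} = 0
g(3) = mex{0} = 1
g(4) = mex{0,1} = 2
g(5) = mex{0,1,2} = 3
g(6) = mex{0,1,3} = 2
g(7) = mex{0,1,2} = 3
g(8) = mex{1,2,3} = 0
g(9) = mex{0,2,3} = 1
So g(9) = 1.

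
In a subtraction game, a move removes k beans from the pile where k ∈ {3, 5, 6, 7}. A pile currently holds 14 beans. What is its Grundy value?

1

Build the Grundy sequence with g(k) = mex{g(k−s) : s ∈ {3, 5, 6, 7}, s ≤ k}:
g(0) = mex{} = 0
g(1) = mex{} = 0
g(2) = mex{} = 0
g(3) = mex{0} = 1
g(4) = mex{0} = 1
g(5) = mex{0} = 1
g(6) = mex{0,1} = 2
g(7) = mex{0,1} = 2
g(8) = mex{0,1} = 2
g(9) = mex{0,1,2} = 3
g(10) = mex{1,2} = 0
g(11) = mex{1,2} = 0
g(12) = mex{1,2,3} = 0
g(13) = mex{0,2} = 1
g(14) = mex{0,2,3} = 1
So g(14) = 1.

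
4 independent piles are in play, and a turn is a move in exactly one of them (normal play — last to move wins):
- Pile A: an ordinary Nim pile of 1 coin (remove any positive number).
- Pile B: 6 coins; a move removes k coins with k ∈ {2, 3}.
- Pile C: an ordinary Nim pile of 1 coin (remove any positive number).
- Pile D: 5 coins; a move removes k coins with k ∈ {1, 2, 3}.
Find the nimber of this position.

1

Pile A is a plain Nim pile of size 1, so its Grundy value is 1.
Build the Grundy sequence for pile B with g(k) = mex{g(k−s) : s ∈ {2, 3}, s ≤ k}:
k:     0  1  2  3  4  5  6
g(k):  0  0  1  1  2  0  0
So g(6) = 0.
Pile C is a plain Nim pile of size 1, so its Grundy value is 1.
For pile D, compute g(0), g(1), … with moves {1, 2, 3}:
g(0) = mex{} = 0
g(1) = mex{0} = 1
g(2) = mex{0,1} = 2
g(3) = mex{0,1,2} = 3
g(4) = mex{1,2,3} = 0
g(5) = mex{0,2,3} = 1
So g(5) = 1.
By the Sprague-Grundy theorem, the Grundy value of a sum of independent games is the XOR of the component values.
Combined value = 1 XOR 0 XOR 1 XOR 1 = 1.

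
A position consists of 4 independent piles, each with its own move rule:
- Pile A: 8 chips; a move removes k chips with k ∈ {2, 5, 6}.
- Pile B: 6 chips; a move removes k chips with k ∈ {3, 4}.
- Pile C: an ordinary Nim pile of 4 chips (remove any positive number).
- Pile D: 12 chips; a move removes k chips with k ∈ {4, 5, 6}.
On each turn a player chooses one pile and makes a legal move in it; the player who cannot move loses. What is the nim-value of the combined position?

6

For pile A, compute g(0), g(1), … with moves {2, 5, 6}:
k:     0  1  2  3  4  5  6  7  8
g(k):  0  0  1  1  0  2  1  3  0
So g(8) = 0.
For pile B, compute g(0), g(1), … with moves {3, 4}:
g(0) = mex{} = 0
g(1) = mex{} = 0
g(2) = mex{} = 0
g(3) = mex{0} = 1
g(4) = mex{0} = 1
g(5) = mex{0} = 1
g(6) = mex{0,1} = 2
So g(6) = 2.
Pile C is a plain Nim pile of size 4, so its Grundy value is 4.
Build the Grundy sequence for pile D with g(k) = mex{g(k−s) : s ∈ {4, 5, 6}, s ≤ k}:
g(0) = mex{} = 0
g(1) = mex{} = 0
g(2) = mex{} = 0
g(3) = mex{} = 0
g(4) = mex{0} = 1
g(5) = mex{0} = 1
g(6) = mex{0} = 1
g(7) = mex{0} = 1
g(8) = mex{0,1} = 2
g(9) = mex{0,1} = 2
g(10) = mex{1} = 0
g(11) = mex{1} = 0
g(12) = mex{1,2} = 0
So g(12) = 0.
The value of a disjunctive sum is the nim-sum of the parts.
Combined value = 0 ⊕ 2 ⊕ 4 ⊕ 0 = 6.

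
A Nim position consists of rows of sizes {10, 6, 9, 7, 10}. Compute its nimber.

8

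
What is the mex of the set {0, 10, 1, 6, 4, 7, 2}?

3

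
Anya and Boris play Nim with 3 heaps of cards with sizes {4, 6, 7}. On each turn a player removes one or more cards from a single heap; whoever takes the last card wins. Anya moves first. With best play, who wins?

Anya wins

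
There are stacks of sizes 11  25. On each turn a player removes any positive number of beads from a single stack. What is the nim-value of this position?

Compute the nim-sum pairwise:
11 ⊕ 25 = 18

18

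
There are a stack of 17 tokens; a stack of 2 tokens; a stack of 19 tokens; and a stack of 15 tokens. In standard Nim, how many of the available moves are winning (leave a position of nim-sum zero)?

Nim-sum: 17 ^ 2 ^ 19 ^ 15 = 15.
The overall nim-sum is X = 15. A stack of size p has a winning move iff p XOR X < p (reduce it to p XOR X).
  17: 17 XOR 15 = 30 ≥ 17 — no move.
  2: 2 XOR 15 = 13 ≥ 2 — no move.
  19: 19 XOR 15 = 28 ≥ 19 — no move.
  15: 15 XOR 15 = 0 < 15 — winning move (to 0).
That gives 1 winning move.

1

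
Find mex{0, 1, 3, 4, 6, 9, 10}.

The values 0, 1 are all present; 2 is the first non-negative integer missing from the set.

2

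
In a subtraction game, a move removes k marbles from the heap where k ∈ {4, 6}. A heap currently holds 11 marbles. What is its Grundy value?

Build the Grundy sequence with g(k) = mex{g(k−s) : s ∈ {4, 6}, s ≤ k}:
g(0) = mex{} = 0
g(1) = mex{} = 0
g(2) = mex{} = 0
g(3) = mex{} = 0
g(4) = mex{0} = 1
g(5) = mex{0} = 1
g(6) = mex{0} = 1
g(7) = mex{0} = 1
g(8) = mex{0,1} = 2
g(9) = mex{0,1} = 2
g(10) = mex{1} = 0
g(11) = mex{1} = 0
So g(11) = 0.

0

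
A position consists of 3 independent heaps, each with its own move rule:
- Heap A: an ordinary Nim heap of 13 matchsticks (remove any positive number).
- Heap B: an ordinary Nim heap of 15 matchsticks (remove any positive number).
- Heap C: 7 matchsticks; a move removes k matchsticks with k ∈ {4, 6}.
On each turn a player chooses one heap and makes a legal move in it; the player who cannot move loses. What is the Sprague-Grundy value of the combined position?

3

Heap A is a plain Nim heap of size 13, so its Grundy value is 13.
Heap B is a plain Nim heap of size 15, so its Grundy value is 15.
Build the Grundy sequence for heap C with g(k) = mex{g(k−s) : s ∈ {4, 6}, s ≤ k}:
g(0) = mex{} = 0
g(1) = mex{} = 0
g(2) = mex{} = 0
g(3) = mex{} = 0
g(4) = mex{0} = 1
g(5) = mex{0} = 1
g(6) = mex{0} = 1
g(7) = mex{0} = 1
So g(7) = 1.
By the Sprague-Grundy theorem, the Grundy value of a sum of independent games is the XOR of the component values.
Combined value = 13 ⊕ 15 ⊕ 1 = 3.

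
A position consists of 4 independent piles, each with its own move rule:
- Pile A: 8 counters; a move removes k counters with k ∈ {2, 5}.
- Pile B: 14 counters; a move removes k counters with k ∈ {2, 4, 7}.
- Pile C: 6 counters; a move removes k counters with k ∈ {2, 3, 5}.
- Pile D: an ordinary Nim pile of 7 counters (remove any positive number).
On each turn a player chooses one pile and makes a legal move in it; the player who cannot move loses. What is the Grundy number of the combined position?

Grundy values for pile A (subtraction set {2, 5}):
g(0) = mex{} = 0
g(1) = mex{} = 0
g(2) = mex{0} = 1
g(3) = mex{0} = 1
g(4) = mex{1} = 0
g(5) = mex{0,1} = 2
g(6) = mex{0} = 1
g(7) = mex{1,2} = 0
g(8) = mex{1} = 0
So g(8) = 0.
For pile B, compute g(0), g(1), … with moves {2, 4, 7}:
k:     0  1  2  3  4  5  6  7  8  9 10 11 12 13 14
g(k):  0  0  1  1  2  2  0  3  1  0  2  1  0  2  1
So g(14) = 1.
Grundy values for pile C (subtraction set {2, 3, 5}):
g(0) = mex{} = 0
g(1) = mex{} = 0
g(2) = mex{0} = 1
g(3) = mex{0} = 1
g(4) = mex{0,1} = 2
g(5) = mex{0,1} = 2
g(6) = mex{0,1,2} = 3
So g(6) = 3.
Pile D is a plain Nim pile of size 7, so its Grundy value is 7.
The value of a disjunctive sum is the nim-sum of the parts.
Combined value = 0 XOR 1 XOR 3 XOR 7 = 5.

5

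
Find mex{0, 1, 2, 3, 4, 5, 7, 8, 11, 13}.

The values 0, 1, 2, 3, 4, 5 are all present; 6 is the first non-negative integer missing from the set.

6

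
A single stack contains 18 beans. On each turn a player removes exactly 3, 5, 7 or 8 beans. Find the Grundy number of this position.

2

Grundy values for subtraction set {3, 5, 7, 8}:
k:     0  1  2  3  4  5  6  7  8  9 10 11 12 13 14 15 16 17 18
g(k):  0  0  0  1  1  1  2  2  2  3  3  0  0  0  1  1  1  2  2
So g(18) = 2.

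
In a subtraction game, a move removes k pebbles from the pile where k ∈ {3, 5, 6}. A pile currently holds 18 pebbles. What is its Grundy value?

0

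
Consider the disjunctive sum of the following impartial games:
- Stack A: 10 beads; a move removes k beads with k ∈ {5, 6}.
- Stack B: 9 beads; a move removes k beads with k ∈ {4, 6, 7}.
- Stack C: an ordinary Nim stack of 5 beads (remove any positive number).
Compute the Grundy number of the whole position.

5

For stack A, compute g(0), g(1), … with moves {5, 6}:
g(0) = mex{} = 0
g(1) = mex{} = 0
g(2) = mex{} = 0
g(3) = mex{} = 0
g(4) = mex{} = 0
g(5) = mex{0} = 1
g(6) = mex{0} = 1
g(7) = mex{0} = 1
g(8) = mex{0} = 1
g(9) = mex{0} = 1
g(10) = mex{0,1} = 2
So g(10) = 2.
Build the Grundy sequence for stack B with g(k) = mex{g(k−s) : s ∈ {4, 6, 7}, s ≤ k}:
k:     0  1  2  3  4  5  6  7  8  9
g(k):  0  0  0  0  1  1  1  1  2  2
So g(9) = 2.
Stack C is a plain Nim stack of size 5, so its Grundy value is 5.
The value of a disjunctive sum is the nim-sum of the parts.
Combined value = 2 ⊕ 2 ⊕ 5 = 5.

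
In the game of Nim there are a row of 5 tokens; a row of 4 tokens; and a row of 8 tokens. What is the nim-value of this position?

Compute the nim-sum pairwise:
5 ⊕ 4 = 1
1 ⊕ 8 = 9

9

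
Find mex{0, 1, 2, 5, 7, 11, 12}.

The values 0, 1, 2 are all present; 3 is the first non-negative integer missing from the set.

3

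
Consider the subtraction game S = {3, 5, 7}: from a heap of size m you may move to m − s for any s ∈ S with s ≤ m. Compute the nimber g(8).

Grundy values for subtraction set {3, 5, 7}:
g(0) = mex{} = 0
g(1) = mex{} = 0
g(2) = mex{} = 0
g(3) = mex{0} = 1
g(4) = mex{0} = 1
g(5) = mex{0} = 1
g(6) = mex{0,1} = 2
g(7) = mex{0,1} = 2
g(8) = mex{0,1} = 2
So g(8) = 2.

2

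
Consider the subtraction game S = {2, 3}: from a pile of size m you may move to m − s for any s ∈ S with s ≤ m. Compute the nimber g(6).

0

Build the Grundy sequence with g(k) = mex{g(k−s) : s ∈ {2, 3}, s ≤ k}:
k:     0  1  2  3  4  5  6
g(k):  0  0  1  1  2  0  0
So g(6) = 0.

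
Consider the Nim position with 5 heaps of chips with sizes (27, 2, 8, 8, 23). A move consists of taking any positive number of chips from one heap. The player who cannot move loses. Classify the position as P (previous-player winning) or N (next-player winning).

Compute the nim-sum pairwise:
27 XOR 2 = 25
25 XOR 8 = 17
17 XOR 8 = 25
25 XOR 23 = 14
The nim-sum is 14 ≠ 0, so this is an N-position: the player to move can win.

N-position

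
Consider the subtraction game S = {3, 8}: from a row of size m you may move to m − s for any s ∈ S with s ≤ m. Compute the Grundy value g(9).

1

Grundy values for subtraction set {3, 8}:
k:     0  1  2  3  4  5  6  7  8  9
g(k):  0  0  0  1  1  1  0  0  2  1
So g(9) = 1.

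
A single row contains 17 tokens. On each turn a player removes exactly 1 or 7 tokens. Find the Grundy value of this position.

1

Compute g(0), g(1), … for moves {1, 7}:
k:     0  1  2  3  4  5  6  7  8  9 10 11 12 13 14 15 16 17
g(k):  0  1  0  1  0  1  0  1  0  1  0  1  0  1  0  1  0  1
So g(17) = 1.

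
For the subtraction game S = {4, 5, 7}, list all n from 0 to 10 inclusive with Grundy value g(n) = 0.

0, 1, 2, 3

Compute g(0), g(1), … for moves {4, 5, 7}:
k:     0  1  2  3  4  5  6  7  8  9 10
g(k):  0  0  0  0  1  1  1  1  2  2  2
The P-positions (g = 0) in 0..10 are 0, 1, 2, 3.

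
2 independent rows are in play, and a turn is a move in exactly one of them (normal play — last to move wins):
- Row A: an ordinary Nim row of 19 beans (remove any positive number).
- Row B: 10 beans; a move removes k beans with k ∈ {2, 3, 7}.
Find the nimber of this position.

Row A is a plain Nim row of size 19, so its Grundy value is 19.
For row B, compute g(0), g(1), … with moves {2, 3, 7}:
k:     0  1  2  3  4  5  6  7  8  9 10
g(k):  0  0  1  1  2  0  0  1  1  2  0
So g(10) = 0.
The value of a disjunctive sum is the nim-sum of the parts.
Combined value = 19 ⊕ 0 = 19.

19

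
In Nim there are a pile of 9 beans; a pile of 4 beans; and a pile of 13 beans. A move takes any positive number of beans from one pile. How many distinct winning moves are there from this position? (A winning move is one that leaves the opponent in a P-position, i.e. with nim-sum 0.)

0

Compute the nim-sum pairwise:
9 ^ 4 = 13
13 ^ 13 = 0
The nim-sum is already 0, so every move leaves a nonzero nim-sum — there are no winning moves.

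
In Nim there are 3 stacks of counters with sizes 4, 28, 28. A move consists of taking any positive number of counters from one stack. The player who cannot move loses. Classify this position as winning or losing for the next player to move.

Winning position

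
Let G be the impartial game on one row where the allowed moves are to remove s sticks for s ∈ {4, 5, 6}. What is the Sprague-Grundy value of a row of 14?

Grundy values for subtraction set {4, 5, 6}:
g(0) = mex{} = 0
g(1) = mex{} = 0
g(2) = mex{} = 0
g(3) = mex{} = 0
g(4) = mex{0} = 1
g(5) = mex{0} = 1
g(6) = mex{0} = 1
g(7) = mex{0} = 1
g(8) = mex{0,1} = 2
g(9) = mex{0,1} = 2
g(10) = mex{1} = 0
g(11) = mex{1} = 0
g(12) = mex{1,2} = 0
g(13) = mex{1,2} = 0
g(14) = mex{0,2} = 1
So g(14) = 1.

1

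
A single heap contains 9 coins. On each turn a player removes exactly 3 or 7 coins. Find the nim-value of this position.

1

Build the Grundy sequence with g(k) = mex{g(k−s) : s ∈ {3, 7}, s ≤ k}:
k:     0  1  2  3  4  5  6  7  8  9
g(k):  0  0  0  1  1  1  0  2  2  1
So g(9) = 1.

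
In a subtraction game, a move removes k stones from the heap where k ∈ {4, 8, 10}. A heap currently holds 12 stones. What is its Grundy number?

Build the Grundy sequence with g(k) = mex{g(k−s) : s ∈ {4, 8, 10}, s ≤ k}:
g(0) = mex{} = 0
g(1) = mex{} = 0
g(2) = mex{} = 0
g(3) = mex{} = 0
g(4) = mex{0} = 1
g(5) = mex{0} = 1
g(6) = mex{0} = 1
g(7) = mex{0} = 1
g(8) = mex{0,1} = 2
g(9) = mex{0,1} = 2
g(10) = mex{0,1} = 2
g(11) = mex{0,1} = 2
g(12) = mex{0,1,2} = 3
So g(12) = 3.

3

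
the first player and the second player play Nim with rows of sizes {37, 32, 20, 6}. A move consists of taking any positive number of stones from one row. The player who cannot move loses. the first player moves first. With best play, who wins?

the first player wins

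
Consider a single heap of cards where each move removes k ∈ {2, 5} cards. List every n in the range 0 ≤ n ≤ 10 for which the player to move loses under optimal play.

0, 1, 4, 7, 8

Build the Grundy sequence with g(k) = mex{g(k−s) : s ∈ {2, 5}, s ≤ k}:
g(0) = mex{} = 0
g(1) = mex{} = 0
g(2) = mex{0} = 1
g(3) = mex{0} = 1
g(4) = mex{1} = 0
g(5) = mex{0,1} = 2
g(6) = mex{0} = 1
g(7) = mex{1,2} = 0
g(8) = mex{1} = 0
g(9) = mex{0} = 1
g(10) = mex{0,2} = 1
The P-positions (g = 0) in 0..10 are 0, 1, 4, 7, 8.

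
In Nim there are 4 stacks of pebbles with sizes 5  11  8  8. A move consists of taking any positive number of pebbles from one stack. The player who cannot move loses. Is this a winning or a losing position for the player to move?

Winning position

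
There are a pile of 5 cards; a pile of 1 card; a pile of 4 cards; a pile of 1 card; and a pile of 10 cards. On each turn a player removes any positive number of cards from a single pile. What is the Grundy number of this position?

11

Compute the nim-sum pairwise:
5 XOR 1 = 4
4 XOR 4 = 0
0 XOR 1 = 1
1 XOR 10 = 11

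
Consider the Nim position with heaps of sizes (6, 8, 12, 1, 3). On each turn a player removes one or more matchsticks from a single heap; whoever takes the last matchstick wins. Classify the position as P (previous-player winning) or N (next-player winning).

P-position

Compute the nim-sum pairwise:
6 XOR 8 = 14
14 XOR 12 = 2
2 XOR 1 = 3
3 XOR 3 = 0
The nim-sum is 0, so this is a P-position: the player to move is in a losing position under optimal play.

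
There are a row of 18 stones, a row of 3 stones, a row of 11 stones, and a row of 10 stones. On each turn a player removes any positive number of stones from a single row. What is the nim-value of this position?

In binary:
  10010  (18)
  00011  (3)
  01011  (11)
  01010  (10)
  -----
  10000  (16)

16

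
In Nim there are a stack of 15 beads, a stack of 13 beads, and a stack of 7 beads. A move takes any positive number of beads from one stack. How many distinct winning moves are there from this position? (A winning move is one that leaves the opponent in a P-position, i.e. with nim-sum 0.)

Nim-sum: 15 XOR 13 XOR 7 = 5.
The overall nim-sum is X = 5. A stack of size p has a winning move iff p XOR X < p (reduce it to p XOR X).
  15: 15 XOR 5 = 10 < 15 — winning move (to 10).
  13: 13 XOR 5 = 8 < 13 — winning move (to 8).
  7: 7 XOR 5 = 2 < 7 — winning move (to 2).
That gives 3 winning moves.

3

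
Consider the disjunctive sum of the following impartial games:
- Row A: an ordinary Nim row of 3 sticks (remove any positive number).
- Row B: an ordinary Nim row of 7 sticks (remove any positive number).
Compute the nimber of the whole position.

4

Row A is a plain Nim row of size 3, so its Grundy value is 3.
Row B is a plain Nim row of size 7, so its Grundy value is 7.
The value of a disjunctive sum is the nim-sum of the parts.
Combined value = 3 ⊕ 7 = 4.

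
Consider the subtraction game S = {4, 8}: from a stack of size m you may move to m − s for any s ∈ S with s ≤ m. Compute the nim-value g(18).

1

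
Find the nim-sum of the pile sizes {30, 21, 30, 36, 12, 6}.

59

In binary:
  011110  (30)
  010101  (21)
  011110  (30)
  100100  (36)
  001100  (12)
  000110  (6)
  ------
  111011  (59)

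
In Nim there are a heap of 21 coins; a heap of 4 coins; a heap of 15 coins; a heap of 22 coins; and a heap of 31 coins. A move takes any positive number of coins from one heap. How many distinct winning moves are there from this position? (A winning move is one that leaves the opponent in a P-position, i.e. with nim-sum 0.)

3

Compute the nim-sum pairwise:
21 ⊕ 4 = 17
17 ⊕ 15 = 30
30 ⊕ 22 = 8
8 ⊕ 31 = 23
The overall nim-sum is X = 23. A heap of size p has a winning move iff p XOR X < p (reduce it to p XOR X).
  21: 21 XOR 23 = 2 < 21 — winning move (to 2).
  4: 4 XOR 23 = 19 ≥ 4 — no move.
  15: 15 XOR 23 = 24 ≥ 15 — no move.
  22: 22 XOR 23 = 1 < 22 — winning move (to 1).
  31: 31 XOR 23 = 8 < 31 — winning move (to 8).
That gives 3 winning moves.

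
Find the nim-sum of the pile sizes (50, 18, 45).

Compute the nim-sum pairwise:
50 ⊕ 18 = 32
32 ⊕ 45 = 13

13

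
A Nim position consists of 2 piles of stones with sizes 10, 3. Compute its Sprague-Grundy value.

9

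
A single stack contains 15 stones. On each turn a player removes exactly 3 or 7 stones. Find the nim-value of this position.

1

Compute g(0), g(1), … for moves {3, 7}:
k:     0  1  2  3  4  5  6  7  8  9 10 11 12 13 14 15
g(k):  0  0  0  1  1  1  0  2  2  1  0  0  0  1  1  1
So g(15) = 1.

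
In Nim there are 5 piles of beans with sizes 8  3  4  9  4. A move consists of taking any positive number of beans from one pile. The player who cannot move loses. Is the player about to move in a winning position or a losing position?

Winning position

Nim-sum: 8 XOR 3 XOR 4 XOR 9 XOR 4 = 2.
The nim-sum is 2 ≠ 0, so this is an N-position: the player to move can win.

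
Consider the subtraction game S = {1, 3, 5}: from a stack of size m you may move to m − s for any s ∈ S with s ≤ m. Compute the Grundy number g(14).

0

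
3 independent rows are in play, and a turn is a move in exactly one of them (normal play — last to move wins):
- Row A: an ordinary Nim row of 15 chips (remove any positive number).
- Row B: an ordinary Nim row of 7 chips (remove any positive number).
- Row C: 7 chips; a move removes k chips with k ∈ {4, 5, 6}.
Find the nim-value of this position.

Row A is a plain Nim row of size 15, so its Grundy value is 15.
Row B is a plain Nim row of size 7, so its Grundy value is 7.
For row C, compute g(0), g(1), … with moves {4, 5, 6}:
k:     0  1  2  3  4  5  6  7
g(k):  0  0  0  0  1  1  1  1
So g(7) = 1.
By the Sprague-Grundy theorem, the Grundy value of a sum of independent games is the XOR of the component values.
Combined value = 15 ⊕ 7 ⊕ 1 = 9.

9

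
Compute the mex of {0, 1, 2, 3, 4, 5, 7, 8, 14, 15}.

The values 0, 1, 2, 3, 4, 5 are all present; 6 is the first non-negative integer missing from the set.

6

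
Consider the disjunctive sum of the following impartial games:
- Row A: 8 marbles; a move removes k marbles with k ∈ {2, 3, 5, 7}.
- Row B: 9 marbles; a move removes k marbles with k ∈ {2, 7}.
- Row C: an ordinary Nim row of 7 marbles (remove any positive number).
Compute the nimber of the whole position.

3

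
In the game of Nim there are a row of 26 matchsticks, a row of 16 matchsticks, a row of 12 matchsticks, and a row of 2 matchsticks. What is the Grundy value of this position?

Compute the nim-sum pairwise:
26 ^ 16 = 10
10 ^ 12 = 6
6 ^ 2 = 4

4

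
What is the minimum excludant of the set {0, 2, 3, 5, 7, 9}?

1

0 is in the set but 1 is not, so the mex is 1.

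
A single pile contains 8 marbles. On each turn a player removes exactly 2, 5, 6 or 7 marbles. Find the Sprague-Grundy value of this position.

Build the Grundy sequence with g(k) = mex{g(k−s) : s ∈ {2, 5, 6, 7}, s ≤ k}:
g(0) = mex{} = 0
g(1) = mex{} = 0
g(2) = mex{0} = 1
g(3) = mex{0} = 1
g(4) = mex{1} = 0
g(5) = mex{0,1} = 2
g(6) = mex{0} = 1
g(7) = mex{0,1,2} = 3
g(8) = mex{0,1} = 2
So g(8) = 2.

2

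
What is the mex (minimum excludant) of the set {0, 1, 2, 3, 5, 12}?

The values 0, 1, 2, 3 are all present; 4 is the first non-negative integer missing from the set.

4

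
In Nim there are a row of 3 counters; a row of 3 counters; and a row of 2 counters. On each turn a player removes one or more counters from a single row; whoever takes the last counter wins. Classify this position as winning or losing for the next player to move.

Winning position

Compute the nim-sum pairwise:
3 XOR 3 = 0
0 XOR 2 = 2
The nim-sum is 2 ≠ 0, so this is an N-position: the player to move can win.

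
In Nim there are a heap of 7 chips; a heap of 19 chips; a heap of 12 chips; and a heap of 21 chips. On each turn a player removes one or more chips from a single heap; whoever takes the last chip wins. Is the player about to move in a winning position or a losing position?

Winning position

Write each in binary and XOR column by column:
  00111  (7)
  10011  (19)
  01100  (12)
  10101  (21)
  -----
  01101  (13)
The nim-sum is 13 ≠ 0, so this is an N-position: the player to move can win.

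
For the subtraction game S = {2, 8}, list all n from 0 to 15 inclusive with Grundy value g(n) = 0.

0, 1, 4, 5, 10, 11, 14, 15

Grundy values for subtraction set {2, 8}:
k:     0  1  2  3  4  5  6  7  8  9 10 11 12 13 14 15
g(k):  0  0  1  1  0  0  1  1  2  2  0  0  1  1  0  0
The P-positions (g = 0) in 0..15 are 0, 1, 4, 5, 10, 11, 14, 15.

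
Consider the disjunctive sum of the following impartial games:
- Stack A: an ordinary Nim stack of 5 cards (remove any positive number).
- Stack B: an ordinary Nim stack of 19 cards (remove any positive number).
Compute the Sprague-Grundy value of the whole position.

Stack A is a plain Nim stack of size 5, so its Grundy value is 5.
Stack B is a plain Nim stack of size 19, so its Grundy value is 19.
By the Sprague-Grundy theorem, the Grundy value of a sum of independent games is the XOR of the component values.
Combined value = 5 XOR 19 = 22.

22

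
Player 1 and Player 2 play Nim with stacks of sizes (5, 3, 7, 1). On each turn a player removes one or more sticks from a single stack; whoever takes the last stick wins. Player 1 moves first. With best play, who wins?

Player 2 wins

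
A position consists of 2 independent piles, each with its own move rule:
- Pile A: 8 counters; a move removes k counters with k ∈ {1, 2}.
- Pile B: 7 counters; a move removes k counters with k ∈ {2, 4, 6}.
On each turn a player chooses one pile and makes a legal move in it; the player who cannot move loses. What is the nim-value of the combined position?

Grundy values for pile A (subtraction set {1, 2}):
k:     0  1  2  3  4  5  6  7  8
g(k):  0  1  2  0  1  2  0  1  2
So g(8) = 2.
Grundy values for pile B (subtraction set {2, 4, 6}):
g(0) = mex{} = 0
g(1) = mex{} = 0
g(2) = mex{0} = 1
g(3) = mex{0} = 1
g(4) = mex{0,1} = 2
g(5) = mex{0,1} = 2
g(6) = mex{0,1,2} = 3
g(7) = mex{0,1,2} = 3
So g(7) = 3.
The value of a disjunctive sum is the nim-sum of the parts.
Combined value = 2 XOR 3 = 1.

1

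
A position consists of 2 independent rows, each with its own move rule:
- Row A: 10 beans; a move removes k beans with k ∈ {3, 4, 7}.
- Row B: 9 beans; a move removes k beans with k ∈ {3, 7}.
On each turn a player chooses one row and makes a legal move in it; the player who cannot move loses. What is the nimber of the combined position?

1

For row A, compute g(0), g(1), … with moves {3, 4, 7}:
g(0) = mex{} = 0
g(1) = mex{} = 0
g(2) = mex{} = 0
g(3) = mex{0} = 1
g(4) = mex{0} = 1
g(5) = mex{0} = 1
g(6) = mex{0,1} = 2
g(7) = mex{0,1} = 2
g(8) = mex{0,1} = 2
g(9) = mex{0,1,2} = 3
g(10) = mex{1,2} = 0
So g(10) = 0.
Build the Grundy sequence for row B with g(k) = mex{g(k−s) : s ∈ {3, 7}, s ≤ k}:
g(0) = mex{} = 0
g(1) = mex{} = 0
g(2) = mex{} = 0
g(3) = mex{0} = 1
g(4) = mex{0} = 1
g(5) = mex{0} = 1
g(6) = mex{1} = 0
g(7) = mex{0,1} = 2
g(8) = mex{0,1} = 2
g(9) = mex{0} = 1
So g(9) = 1.
By the Sprague-Grundy theorem, the Grundy value of a sum of independent games is the XOR of the component values.
Combined value = 0 XOR 1 = 1.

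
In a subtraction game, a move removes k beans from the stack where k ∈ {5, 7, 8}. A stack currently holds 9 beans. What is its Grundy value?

1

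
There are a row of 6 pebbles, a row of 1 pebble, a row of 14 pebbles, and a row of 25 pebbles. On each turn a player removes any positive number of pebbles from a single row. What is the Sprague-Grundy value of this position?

Compute the nim-sum pairwise:
6 XOR 1 = 7
7 XOR 14 = 9
9 XOR 25 = 16

16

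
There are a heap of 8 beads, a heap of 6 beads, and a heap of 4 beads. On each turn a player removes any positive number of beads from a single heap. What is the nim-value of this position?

Nim-sum: 8 ⊕ 6 ⊕ 4 = 10.

10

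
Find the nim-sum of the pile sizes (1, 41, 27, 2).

Nim-sum: 1 ^ 41 ^ 27 ^ 2 = 49.

49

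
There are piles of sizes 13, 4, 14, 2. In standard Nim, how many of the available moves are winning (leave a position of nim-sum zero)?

Nim-sum: 13 XOR 4 XOR 14 XOR 2 = 5.
The overall nim-sum is X = 5. A pile of size p has a winning move iff p XOR X < p (reduce it to p XOR X).
  13: 13 XOR 5 = 8 < 13 — winning move (to 8).
  4: 4 XOR 5 = 1 < 4 — winning move (to 1).
  14: 14 XOR 5 = 11 < 14 — winning move (to 11).
  2: 2 XOR 5 = 7 ≥ 2 — no move.
That gives 3 winning moves.

3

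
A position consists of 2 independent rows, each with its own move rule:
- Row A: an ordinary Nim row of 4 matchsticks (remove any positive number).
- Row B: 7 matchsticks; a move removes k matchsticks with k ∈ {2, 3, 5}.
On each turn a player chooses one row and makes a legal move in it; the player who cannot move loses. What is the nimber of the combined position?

Row A is a plain Nim row of size 4, so its Grundy value is 4.
For row B, compute g(0), g(1), … with moves {2, 3, 5}:
g(0) = mex{} = 0
g(1) = mex{} = 0
g(2) = mex{0} = 1
g(3) = mex{0} = 1
g(4) = mex{0,1} = 2
g(5) = mex{0,1} = 2
g(6) = mex{0,1,2} = 3
g(7) = mex{1,2} = 0
So g(7) = 0.
By the Sprague-Grundy theorem, the Grundy value of a sum of independent games is the XOR of the component values.
Combined value = 4 ⊕ 0 = 4.

4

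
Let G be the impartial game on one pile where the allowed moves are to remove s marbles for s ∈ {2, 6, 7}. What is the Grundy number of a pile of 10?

Build the Grundy sequence with g(k) = mex{g(k−s) : s ∈ {2, 6, 7}, s ≤ k}:
g(0) = mex{} = 0
g(1) = mex{} = 0
g(2) = mex{0} = 1
g(3) = mex{0} = 1
g(4) = mex{1} = 0
g(5) = mex{1} = 0
g(6) = mex{0} = 1
g(7) = mex{0} = 1
g(8) = mex{0,1} = 2
g(9) = mex{1} = 0
g(10) = mex{0,1,2} = 3
So g(10) = 3.

3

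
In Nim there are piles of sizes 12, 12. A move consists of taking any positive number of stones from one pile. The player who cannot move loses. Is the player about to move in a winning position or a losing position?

Losing position

Nim-sum: 12 ⊕ 12 = 0.
The nim-sum is 0, so this is a P-position: the player to move is in a losing position under optimal play.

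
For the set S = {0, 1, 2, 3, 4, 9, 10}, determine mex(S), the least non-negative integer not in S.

5

The values 0, 1, 2, 3, 4 are all present; 5 is the first non-negative integer missing from the set.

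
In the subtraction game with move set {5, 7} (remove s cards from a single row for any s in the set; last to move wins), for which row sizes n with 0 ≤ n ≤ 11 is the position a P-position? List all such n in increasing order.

0, 1, 2, 3, 4

Compute g(0), g(1), … for moves {5, 7}:
g(0) = mex{} = 0
g(1) = mex{} = 0
g(2) = mex{} = 0
g(3) = mex{} = 0
g(4) = mex{} = 0
g(5) = mex{0} = 1
g(6) = mex{0} = 1
g(7) = mex{0} = 1
g(8) = mex{0} = 1
g(9) = mex{0} = 1
g(10) = mex{0,1} = 2
g(11) = mex{0,1} = 2
The P-positions (g = 0) in 0..11 are 0, 1, 2, 3, 4.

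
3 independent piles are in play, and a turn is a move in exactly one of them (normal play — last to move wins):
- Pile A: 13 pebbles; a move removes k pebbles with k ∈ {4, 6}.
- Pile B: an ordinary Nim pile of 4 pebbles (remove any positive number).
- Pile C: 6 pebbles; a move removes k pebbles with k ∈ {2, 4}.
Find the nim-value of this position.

For pile A, compute g(0), g(1), … with moves {4, 6}:
k:     0  1  2  3  4  5  6  7  8  9 10 11 12 13
g(k):  0  0  0  0  1  1  1  1  2  2  0  0  0  0
So g(13) = 0.
Pile B is a plain Nim pile of size 4, so its Grundy value is 4.
Build the Grundy sequence for pile C with g(k) = mex{g(k−s) : s ∈ {2, 4}, s ≤ k}:
g(0) = mex{} = 0
g(1) = mex{} = 0
g(2) = mex{0} = 1
g(3) = mex{0} = 1
g(4) = mex{0,1} = 2
g(5) = mex{0,1} = 2
g(6) = mex{1,2} = 0
So g(6) = 0.
By the Sprague-Grundy theorem, the Grundy value of a sum of independent games is the XOR of the component values.
Combined value = 0 XOR 4 XOR 0 = 4.

4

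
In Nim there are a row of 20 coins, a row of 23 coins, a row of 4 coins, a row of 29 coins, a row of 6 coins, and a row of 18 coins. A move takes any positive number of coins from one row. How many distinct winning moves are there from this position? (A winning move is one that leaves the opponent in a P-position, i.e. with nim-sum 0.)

1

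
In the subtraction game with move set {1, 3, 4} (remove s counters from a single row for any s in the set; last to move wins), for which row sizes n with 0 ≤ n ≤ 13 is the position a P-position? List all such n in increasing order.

Build the Grundy sequence with g(k) = mex{g(k−s) : s ∈ {1, 3, 4}, s ≤ k}:
k:     0  1  2  3  4  5  6  7  8  9 10 11 12 13
g(k):  0  1  0  1  2  3  2  0  1  0  1  2  3  2
The P-positions (g = 0) in 0..13 are 0, 2, 7, 9.

0, 2, 7, 9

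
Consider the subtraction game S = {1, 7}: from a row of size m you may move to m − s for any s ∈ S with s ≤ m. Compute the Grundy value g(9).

1

Compute g(0), g(1), … for moves {1, 7}:
g(0) = mex{} = 0
g(1) = mex{0} = 1
g(2) = mex{1} = 0
g(3) = mex{0} = 1
g(4) = mex{1} = 0
g(5) = mex{0} = 1
g(6) = mex{1} = 0
g(7) = mex{0} = 1
g(8) = mex{1} = 0
g(9) = mex{0} = 1
So g(9) = 1.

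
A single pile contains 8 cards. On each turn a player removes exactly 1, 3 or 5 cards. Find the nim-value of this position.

0

Compute g(0), g(1), … for moves {1, 3, 5}:
k:     0  1  2  3  4  5  6  7  8
g(k):  0  1  0  1  0  1  0  1  0
So g(8) = 0.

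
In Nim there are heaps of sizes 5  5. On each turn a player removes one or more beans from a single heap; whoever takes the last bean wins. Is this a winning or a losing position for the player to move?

Losing position

Nim-sum: 5 ⊕ 5 = 0.
The nim-sum is 0, so this is a P-position: the player to move is in a losing position under optimal play.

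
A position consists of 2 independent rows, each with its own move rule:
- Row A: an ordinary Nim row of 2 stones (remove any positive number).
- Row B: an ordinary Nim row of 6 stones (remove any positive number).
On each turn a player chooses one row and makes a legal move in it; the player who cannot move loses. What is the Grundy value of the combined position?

4

Row A is a plain Nim row of size 2, so its Grundy value is 2.
Row B is a plain Nim row of size 6, so its Grundy value is 6.
By the Sprague-Grundy theorem, the Grundy value of a sum of independent games is the XOR of the component values.
Combined value = 2 XOR 6 = 4.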